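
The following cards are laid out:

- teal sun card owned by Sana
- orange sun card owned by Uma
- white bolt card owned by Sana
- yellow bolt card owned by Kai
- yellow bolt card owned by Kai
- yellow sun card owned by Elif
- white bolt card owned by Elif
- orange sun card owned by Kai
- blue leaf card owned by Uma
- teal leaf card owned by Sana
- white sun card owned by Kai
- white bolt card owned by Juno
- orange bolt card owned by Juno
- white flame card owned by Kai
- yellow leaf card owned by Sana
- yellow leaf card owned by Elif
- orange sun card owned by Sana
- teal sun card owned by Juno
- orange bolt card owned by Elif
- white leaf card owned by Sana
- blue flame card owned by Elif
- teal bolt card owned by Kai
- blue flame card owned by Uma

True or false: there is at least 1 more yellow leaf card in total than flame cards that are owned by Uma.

True

yellow leaf cards: 2.
flame cards owned by Uma: 1.
The claim requires 2 − 1 = 1 ≥ 1, which holds.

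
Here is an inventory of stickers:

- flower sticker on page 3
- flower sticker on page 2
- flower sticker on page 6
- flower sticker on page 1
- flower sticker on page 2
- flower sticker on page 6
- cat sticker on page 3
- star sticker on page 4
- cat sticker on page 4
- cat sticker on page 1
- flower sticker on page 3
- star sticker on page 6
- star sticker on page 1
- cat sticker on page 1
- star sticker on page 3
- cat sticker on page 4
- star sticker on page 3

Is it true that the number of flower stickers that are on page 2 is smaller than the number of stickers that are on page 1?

True

flower stickers on page 2: 2.
stickers on page 1: 4.
The claim requires 2 < 4, which holds.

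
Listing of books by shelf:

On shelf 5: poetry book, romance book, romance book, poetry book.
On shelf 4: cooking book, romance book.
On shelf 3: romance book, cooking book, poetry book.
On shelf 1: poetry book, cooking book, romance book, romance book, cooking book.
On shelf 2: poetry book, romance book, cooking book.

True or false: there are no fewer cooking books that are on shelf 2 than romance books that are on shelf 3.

True

There is 1 cooking book on shelf 2.
There is 1 romance book on shelf 3.
The claim requires 1 ≥ 1, which holds.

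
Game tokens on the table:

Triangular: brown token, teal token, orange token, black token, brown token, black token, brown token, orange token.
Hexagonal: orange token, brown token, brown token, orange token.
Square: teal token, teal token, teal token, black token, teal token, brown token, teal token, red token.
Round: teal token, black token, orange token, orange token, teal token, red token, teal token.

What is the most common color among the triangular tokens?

Counts by color (restricted to triangular tokens): brown 3, black 2, orange 2, teal 1.
The maximum is 3, held uniquely by brown.

brown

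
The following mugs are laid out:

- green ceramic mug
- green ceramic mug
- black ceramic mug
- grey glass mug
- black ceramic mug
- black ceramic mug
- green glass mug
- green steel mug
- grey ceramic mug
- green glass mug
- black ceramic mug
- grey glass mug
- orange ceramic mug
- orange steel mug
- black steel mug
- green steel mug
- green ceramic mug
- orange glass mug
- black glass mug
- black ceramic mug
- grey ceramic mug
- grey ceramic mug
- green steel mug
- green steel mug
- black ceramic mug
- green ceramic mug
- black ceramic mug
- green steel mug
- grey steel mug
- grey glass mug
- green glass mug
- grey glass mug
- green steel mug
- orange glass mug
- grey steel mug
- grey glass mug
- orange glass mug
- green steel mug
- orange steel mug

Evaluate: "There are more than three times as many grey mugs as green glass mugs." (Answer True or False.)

|grey mugs| = 10.
|green glass mugs| = 3.
The claim requires 10 > 3 × 3 = 9, which holds.

True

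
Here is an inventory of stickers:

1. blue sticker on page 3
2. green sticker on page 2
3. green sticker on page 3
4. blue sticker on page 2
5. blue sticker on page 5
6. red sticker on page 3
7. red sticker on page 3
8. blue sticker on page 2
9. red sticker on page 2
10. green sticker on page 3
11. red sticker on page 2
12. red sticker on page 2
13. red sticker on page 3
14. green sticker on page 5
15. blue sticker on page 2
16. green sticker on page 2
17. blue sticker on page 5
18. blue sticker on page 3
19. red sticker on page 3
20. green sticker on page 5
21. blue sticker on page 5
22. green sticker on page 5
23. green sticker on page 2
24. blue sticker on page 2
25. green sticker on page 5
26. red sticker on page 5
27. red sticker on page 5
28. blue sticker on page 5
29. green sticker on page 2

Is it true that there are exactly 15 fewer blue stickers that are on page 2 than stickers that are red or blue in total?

|blue stickers on page 2| = 4.
|stickers that are red or blue| = 19.
The claim requires 19 − 4 (= 15) to equal 15, which holds.

True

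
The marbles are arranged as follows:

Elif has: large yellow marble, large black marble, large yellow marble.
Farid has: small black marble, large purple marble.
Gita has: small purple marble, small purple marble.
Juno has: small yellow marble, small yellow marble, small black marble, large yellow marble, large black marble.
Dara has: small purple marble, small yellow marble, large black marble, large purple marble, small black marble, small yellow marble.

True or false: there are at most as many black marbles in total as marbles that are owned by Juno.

black marbles: 6.
marbles owned by Juno: 5.
The claim requires 6 ≤ 5, which does not hold.

False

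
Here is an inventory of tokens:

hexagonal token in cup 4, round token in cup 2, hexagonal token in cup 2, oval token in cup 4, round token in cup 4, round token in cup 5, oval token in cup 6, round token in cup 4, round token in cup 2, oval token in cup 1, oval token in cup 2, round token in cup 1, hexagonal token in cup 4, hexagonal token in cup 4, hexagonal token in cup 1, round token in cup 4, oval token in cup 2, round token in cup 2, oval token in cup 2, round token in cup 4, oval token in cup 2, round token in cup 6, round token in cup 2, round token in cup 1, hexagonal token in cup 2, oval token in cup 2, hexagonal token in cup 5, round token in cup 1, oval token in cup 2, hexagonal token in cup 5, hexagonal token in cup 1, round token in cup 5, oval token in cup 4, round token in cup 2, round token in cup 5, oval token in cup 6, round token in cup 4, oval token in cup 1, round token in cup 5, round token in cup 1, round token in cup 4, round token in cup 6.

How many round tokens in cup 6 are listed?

2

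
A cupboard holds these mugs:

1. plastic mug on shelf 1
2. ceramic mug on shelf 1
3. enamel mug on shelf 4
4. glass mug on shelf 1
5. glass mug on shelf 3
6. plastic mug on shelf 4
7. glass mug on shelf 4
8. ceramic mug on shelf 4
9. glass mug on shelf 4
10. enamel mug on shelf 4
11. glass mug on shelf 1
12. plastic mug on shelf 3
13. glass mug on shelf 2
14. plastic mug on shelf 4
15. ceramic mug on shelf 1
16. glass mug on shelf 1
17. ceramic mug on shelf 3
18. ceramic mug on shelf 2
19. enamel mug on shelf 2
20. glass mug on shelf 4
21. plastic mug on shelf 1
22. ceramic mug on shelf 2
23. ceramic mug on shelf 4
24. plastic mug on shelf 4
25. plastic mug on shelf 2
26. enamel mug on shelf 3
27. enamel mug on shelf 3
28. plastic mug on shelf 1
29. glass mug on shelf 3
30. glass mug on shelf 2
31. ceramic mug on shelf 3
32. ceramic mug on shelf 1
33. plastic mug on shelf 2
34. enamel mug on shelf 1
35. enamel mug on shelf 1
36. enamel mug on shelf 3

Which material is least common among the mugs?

Counts by material: glass 10, plastic 9, ceramic 9, enamel 8.
The minimum is 8, held uniquely by enamel.

enamel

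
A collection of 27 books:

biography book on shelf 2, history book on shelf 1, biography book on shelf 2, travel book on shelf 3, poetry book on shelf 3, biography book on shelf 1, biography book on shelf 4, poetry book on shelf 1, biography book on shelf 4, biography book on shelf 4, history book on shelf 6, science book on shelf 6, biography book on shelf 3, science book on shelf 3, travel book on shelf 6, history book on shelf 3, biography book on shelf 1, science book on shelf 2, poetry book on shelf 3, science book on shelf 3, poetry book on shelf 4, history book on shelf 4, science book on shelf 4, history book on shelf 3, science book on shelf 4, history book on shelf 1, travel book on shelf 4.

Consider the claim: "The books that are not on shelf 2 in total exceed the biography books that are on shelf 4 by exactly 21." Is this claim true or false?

True

There are 24 books that are not on shelf 2.
There are 3 biography books on shelf 4.
The claim requires 24 − 3 (= 21) to equal 21, which holds.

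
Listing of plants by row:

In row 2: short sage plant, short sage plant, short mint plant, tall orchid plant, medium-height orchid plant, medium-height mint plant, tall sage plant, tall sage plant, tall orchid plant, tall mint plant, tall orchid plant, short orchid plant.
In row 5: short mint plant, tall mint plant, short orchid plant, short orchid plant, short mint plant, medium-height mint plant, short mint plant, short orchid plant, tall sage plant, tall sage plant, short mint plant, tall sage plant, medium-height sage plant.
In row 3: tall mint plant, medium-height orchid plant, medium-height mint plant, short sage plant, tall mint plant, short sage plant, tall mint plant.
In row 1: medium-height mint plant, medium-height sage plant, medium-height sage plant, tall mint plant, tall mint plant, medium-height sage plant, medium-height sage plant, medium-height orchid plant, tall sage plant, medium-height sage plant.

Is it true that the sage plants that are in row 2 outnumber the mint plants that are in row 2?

|sage plants in row 2| = 4.
|mint plants in row 2| = 3.
The claim requires 4 > 3, which holds.

True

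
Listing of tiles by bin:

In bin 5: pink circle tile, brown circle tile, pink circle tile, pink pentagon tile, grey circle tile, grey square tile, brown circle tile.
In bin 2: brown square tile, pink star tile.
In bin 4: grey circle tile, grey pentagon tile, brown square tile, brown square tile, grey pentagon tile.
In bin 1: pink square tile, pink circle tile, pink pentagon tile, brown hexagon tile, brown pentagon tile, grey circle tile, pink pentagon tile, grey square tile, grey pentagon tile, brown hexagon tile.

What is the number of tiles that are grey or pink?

grey: 8; pink: 8; together 8 + 8 = 16.

16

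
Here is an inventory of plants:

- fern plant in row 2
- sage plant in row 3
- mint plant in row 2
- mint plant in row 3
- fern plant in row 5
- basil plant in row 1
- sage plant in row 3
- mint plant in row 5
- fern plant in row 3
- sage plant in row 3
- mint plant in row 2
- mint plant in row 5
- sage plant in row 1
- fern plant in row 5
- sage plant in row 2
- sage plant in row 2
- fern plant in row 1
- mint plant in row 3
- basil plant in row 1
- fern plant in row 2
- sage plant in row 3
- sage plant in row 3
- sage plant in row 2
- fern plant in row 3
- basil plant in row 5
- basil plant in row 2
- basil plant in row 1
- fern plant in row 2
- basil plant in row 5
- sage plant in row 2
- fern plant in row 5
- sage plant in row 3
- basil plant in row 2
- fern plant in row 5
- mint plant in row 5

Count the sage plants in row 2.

4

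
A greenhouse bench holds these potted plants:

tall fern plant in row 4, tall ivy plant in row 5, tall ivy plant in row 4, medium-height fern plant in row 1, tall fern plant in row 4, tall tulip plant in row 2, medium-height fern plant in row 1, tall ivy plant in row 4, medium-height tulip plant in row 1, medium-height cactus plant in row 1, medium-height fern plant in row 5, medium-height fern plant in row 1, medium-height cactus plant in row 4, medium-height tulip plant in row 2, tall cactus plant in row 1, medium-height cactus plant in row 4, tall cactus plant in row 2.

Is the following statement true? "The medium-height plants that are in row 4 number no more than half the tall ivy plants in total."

There are 2 medium-height plants in row 4.
There are 3 tall ivy plants.
The claim requires 2 × 2 = 4 ≤ 3, which does not hold.

False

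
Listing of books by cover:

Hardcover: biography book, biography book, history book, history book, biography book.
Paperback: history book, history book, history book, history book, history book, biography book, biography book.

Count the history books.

7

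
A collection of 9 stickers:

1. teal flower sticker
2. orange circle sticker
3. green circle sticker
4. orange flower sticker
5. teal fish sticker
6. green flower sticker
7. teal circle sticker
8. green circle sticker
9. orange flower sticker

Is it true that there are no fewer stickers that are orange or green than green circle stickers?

There are 6 stickers that are orange or green.
There are 2 green circle stickers.
The claim requires 6 ≥ 2, which holds.

True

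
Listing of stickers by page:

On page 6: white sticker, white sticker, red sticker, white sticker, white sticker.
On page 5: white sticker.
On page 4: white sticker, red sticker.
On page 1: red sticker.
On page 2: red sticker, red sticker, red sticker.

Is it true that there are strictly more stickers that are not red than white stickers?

stickers that are not red: 6.
white stickers: 6.
The claim requires 6 > 6, which does not hold.

False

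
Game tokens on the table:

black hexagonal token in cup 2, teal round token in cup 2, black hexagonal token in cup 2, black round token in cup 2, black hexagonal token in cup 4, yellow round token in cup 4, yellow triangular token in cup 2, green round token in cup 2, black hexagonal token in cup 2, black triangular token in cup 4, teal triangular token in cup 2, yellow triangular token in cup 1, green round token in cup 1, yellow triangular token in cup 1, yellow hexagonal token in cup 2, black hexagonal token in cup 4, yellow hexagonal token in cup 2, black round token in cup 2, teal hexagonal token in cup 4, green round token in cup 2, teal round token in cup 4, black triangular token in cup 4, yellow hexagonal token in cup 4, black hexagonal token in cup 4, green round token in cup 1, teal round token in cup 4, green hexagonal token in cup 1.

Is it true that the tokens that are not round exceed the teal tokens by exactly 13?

|tokens that are not round| = 17.
|teal tokens| = 5.
The claim requires 17 − 5 (= 12) to equal 13, which does not hold.

False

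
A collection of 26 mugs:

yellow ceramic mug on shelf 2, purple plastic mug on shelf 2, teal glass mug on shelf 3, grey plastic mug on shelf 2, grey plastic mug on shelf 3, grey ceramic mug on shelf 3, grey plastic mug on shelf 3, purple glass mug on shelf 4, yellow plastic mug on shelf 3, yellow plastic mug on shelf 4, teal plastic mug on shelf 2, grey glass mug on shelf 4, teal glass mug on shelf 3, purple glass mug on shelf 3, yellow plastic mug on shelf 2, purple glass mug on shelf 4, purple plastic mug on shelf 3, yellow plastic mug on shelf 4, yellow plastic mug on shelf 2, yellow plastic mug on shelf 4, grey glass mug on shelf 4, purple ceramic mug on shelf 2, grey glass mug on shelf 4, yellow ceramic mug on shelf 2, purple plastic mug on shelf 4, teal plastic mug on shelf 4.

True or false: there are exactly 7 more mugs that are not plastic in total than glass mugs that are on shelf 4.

|mugs that are not plastic| = 12.
|glass mugs on shelf 4| = 5.
The claim requires 12 − 5 (= 7) to equal 7, which holds.

True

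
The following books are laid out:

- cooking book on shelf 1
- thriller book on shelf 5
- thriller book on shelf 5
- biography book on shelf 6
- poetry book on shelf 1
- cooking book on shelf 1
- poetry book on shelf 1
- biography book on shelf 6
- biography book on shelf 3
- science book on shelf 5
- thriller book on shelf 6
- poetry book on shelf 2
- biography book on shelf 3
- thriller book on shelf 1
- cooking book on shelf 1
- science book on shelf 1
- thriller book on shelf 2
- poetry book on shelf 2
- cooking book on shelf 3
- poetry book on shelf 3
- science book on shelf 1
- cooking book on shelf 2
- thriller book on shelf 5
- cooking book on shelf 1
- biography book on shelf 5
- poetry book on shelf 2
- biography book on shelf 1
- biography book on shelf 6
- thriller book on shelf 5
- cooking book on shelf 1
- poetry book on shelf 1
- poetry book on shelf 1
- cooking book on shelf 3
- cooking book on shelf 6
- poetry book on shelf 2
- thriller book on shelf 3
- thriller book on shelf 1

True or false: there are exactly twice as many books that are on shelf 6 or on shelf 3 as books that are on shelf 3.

False

books on shelf 6 or on shelf 3: 11.
books on shelf 3: 6.
The claim requires 11 = 2 × 6 = 12, which does not hold.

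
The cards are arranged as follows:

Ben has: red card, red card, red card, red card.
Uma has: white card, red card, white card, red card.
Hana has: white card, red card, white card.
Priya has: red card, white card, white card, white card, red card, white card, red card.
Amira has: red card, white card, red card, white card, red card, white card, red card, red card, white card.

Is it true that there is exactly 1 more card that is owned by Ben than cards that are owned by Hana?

|cards owned by Ben| = 4.
|cards owned by Hana| = 3.
The claim requires 4 − 3 (= 1) to equal 1, which holds.

True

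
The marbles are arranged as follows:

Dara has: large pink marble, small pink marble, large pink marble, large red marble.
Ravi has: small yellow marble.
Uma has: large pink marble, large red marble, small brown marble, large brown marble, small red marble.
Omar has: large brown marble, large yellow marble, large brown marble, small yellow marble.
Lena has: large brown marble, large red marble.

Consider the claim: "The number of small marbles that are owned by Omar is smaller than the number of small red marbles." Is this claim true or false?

|small marbles owned by Omar| = 1.
|small red marbles| = 1.
The claim requires 1 < 1, which does not hold.

False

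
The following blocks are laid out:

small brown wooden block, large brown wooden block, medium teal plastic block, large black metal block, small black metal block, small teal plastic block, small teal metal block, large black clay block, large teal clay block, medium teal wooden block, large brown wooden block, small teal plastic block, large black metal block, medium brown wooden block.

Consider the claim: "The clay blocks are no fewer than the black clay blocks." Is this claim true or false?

True

There are 2 clay blocks.
There is 1 black clay block.
The claim requires 2 ≥ 1, which holds.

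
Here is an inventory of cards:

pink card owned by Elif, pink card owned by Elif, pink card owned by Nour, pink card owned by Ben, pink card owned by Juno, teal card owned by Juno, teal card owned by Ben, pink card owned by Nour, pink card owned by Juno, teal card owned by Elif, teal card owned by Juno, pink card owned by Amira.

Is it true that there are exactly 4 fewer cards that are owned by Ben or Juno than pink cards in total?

False

cards owned by Ben or Juno: 6.
pink cards: 8.
The claim requires 8 − 6 (= 2) to equal 4, which does not hold.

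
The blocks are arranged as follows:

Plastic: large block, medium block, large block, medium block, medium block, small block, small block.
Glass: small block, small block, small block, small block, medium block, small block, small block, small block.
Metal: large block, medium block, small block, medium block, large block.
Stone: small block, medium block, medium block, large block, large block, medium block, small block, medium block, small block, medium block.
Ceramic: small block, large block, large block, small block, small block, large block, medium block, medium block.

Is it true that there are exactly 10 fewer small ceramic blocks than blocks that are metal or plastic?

There are 3 small ceramic blocks.
There are 12 blocks that are metal or plastic.
The claim requires 12 − 3 (= 9) to equal 10, which does not hold.

False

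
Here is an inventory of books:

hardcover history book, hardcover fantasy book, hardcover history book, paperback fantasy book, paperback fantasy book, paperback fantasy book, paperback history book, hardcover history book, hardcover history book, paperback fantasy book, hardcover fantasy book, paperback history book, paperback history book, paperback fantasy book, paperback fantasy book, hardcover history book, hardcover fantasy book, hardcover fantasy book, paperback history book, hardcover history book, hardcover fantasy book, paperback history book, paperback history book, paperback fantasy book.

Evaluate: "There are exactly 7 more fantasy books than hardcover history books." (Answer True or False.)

There are 12 fantasy books.
There are 6 hardcover history books.
The claim requires 12 − 6 (= 6) to equal 7, which does not hold.

False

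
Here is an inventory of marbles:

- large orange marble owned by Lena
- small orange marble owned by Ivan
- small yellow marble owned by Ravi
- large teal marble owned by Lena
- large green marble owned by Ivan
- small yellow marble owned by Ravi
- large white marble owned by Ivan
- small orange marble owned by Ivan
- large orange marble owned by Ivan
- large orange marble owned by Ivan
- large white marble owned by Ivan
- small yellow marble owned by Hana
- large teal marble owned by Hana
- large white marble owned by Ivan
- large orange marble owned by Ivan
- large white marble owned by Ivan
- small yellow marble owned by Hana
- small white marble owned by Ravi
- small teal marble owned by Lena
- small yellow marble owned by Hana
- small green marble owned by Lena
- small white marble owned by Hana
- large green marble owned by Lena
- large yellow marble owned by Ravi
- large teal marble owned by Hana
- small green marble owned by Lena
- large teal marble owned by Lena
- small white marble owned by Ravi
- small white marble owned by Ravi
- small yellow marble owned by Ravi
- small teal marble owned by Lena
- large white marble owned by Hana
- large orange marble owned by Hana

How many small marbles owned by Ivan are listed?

2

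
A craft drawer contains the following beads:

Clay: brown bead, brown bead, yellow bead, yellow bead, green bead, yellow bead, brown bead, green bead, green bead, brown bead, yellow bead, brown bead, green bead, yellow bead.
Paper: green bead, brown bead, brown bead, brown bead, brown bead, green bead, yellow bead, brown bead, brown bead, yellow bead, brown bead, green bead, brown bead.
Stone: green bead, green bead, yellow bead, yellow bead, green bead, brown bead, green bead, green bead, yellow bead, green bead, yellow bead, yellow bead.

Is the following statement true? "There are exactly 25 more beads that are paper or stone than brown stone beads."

|beads that are paper or stone| = 25.
|brown stone beads| = 1.
The claim requires 25 − 1 (= 24) to equal 25, which does not hold.

False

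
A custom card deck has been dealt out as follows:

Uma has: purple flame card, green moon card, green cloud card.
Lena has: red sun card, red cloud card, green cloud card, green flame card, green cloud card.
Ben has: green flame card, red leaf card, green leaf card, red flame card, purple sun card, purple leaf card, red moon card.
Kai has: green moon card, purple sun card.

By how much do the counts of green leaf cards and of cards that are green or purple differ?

green leaf cards: 1. cards that are green or purple: 12.
|1 − 12| = 12 − 1 = 11.

11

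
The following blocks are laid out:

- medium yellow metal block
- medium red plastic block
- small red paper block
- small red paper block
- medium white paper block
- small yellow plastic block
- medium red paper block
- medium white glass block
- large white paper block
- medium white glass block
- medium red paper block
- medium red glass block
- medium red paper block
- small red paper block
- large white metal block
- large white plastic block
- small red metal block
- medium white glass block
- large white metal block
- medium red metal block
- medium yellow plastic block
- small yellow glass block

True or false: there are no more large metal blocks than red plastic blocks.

False

|large metal blocks| = 2.
|red plastic blocks| = 1.
The claim requires 2 ≤ 1, which does not hold.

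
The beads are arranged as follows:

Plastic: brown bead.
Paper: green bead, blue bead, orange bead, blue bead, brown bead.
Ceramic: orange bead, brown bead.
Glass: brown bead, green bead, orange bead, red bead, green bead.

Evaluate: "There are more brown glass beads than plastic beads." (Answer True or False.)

brown glass beads: 1.
plastic beads: 1.
The claim requires 1 > 1, which does not hold.

False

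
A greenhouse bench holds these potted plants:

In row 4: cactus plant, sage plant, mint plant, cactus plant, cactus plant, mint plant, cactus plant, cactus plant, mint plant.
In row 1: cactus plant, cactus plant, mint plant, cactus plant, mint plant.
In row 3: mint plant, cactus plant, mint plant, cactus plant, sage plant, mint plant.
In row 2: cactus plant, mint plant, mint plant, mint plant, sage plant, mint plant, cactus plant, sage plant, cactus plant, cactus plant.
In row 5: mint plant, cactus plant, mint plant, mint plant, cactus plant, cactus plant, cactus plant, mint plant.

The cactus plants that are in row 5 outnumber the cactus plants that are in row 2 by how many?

cactus plants in row 5: 4.
cactus plants in row 2: 4.
4 − 4 = 0.

0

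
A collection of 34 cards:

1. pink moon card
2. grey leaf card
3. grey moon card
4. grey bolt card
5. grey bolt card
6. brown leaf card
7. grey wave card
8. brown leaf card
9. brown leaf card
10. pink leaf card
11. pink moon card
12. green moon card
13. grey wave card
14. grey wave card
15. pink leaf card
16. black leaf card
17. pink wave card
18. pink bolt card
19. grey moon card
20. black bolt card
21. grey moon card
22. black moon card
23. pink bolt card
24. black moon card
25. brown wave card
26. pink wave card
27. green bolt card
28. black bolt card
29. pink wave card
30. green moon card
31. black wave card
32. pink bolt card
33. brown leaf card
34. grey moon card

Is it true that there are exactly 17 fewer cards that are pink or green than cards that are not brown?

cards that are pink or green: 13.
cards that are not brown: 29.
The claim requires 29 − 13 (= 16) to equal 17, which does not hold.

False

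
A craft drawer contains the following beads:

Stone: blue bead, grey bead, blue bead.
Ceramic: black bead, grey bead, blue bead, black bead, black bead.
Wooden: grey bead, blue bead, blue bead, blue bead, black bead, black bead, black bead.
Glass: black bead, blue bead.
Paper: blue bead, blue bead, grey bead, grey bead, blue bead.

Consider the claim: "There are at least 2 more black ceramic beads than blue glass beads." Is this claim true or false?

True

There are 3 black ceramic beads.
There is 1 blue glass bead.
The claim requires 3 − 1 = 2 ≥ 2, which holds.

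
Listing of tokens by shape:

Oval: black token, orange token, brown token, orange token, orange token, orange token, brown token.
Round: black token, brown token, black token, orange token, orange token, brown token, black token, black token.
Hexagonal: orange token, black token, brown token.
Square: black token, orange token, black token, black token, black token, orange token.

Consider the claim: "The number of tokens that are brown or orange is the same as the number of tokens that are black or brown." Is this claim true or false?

False

tokens that are brown or orange: 14.
tokens that are black or brown: 15.
The claim requires 14 = 15, which does not hold.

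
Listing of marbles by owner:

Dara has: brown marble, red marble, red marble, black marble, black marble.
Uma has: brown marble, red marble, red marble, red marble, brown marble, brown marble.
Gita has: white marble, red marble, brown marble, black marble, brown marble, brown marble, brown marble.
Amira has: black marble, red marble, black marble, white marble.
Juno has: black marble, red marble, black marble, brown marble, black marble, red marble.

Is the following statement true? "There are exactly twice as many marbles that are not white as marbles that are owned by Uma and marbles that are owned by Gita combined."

True

There are 26 marbles that are not white.
marbles owned by Uma: 6; marbles owned by Gita: 7; combined: 6 + 7 = 13.
The claim requires 26 = 2 × 13 = 26, which holds.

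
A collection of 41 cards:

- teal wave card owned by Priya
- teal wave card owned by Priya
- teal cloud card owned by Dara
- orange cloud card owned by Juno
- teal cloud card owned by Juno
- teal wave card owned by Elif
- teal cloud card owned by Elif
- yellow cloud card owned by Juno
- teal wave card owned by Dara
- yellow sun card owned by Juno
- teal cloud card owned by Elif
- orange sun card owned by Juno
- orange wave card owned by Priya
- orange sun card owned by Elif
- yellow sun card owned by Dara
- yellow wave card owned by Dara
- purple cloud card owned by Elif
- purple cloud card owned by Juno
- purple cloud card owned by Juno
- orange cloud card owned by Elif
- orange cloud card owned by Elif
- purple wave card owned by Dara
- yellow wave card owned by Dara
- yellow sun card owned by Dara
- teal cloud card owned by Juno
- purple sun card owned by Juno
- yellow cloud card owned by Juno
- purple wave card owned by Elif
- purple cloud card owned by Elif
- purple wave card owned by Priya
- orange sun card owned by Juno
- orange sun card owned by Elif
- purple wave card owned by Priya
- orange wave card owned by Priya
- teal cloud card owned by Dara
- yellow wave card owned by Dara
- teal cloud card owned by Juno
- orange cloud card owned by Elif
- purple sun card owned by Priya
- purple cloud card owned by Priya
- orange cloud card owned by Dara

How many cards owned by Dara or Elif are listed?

Dara: 10; Elif: 11; together 10 + 11 = 21.

21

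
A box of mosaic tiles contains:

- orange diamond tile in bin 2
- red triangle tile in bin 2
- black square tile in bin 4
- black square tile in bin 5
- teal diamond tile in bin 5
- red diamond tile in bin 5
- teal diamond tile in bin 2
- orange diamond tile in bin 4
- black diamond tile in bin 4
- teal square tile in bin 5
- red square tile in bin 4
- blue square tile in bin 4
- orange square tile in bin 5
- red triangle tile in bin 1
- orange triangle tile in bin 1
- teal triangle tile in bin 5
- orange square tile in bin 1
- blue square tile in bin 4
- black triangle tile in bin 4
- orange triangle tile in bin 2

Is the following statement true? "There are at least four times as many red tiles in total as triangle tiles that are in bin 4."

red tiles: 4.
triangle tiles in bin 4: 1.
The claim requires 4 ≥ 4 × 1 = 4, which holds.

True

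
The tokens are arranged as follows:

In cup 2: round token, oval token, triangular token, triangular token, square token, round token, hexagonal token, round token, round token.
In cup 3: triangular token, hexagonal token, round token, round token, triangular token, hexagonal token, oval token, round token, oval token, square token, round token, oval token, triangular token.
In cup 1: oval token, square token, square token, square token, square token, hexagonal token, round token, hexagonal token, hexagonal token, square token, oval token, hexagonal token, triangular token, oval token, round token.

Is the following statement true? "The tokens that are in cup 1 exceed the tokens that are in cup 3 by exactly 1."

False

|tokens in cup 1| = 15.
|tokens in cup 3| = 13.
The claim requires 15 − 13 (= 2) to equal 1, which does not hold.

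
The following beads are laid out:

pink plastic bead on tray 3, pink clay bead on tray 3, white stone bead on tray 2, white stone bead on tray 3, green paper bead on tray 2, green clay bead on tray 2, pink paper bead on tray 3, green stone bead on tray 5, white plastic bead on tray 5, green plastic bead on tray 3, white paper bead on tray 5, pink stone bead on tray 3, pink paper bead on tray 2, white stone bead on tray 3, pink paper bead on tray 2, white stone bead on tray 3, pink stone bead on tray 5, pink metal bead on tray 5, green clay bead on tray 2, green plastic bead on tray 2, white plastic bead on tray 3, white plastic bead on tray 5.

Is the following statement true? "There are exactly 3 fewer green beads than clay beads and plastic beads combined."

There are 6 green beads.
clay beads: 3; plastic beads: 6; combined: 3 + 6 = 9.
The claim requires 9 − 6 (= 3) to equal 3, which holds.

True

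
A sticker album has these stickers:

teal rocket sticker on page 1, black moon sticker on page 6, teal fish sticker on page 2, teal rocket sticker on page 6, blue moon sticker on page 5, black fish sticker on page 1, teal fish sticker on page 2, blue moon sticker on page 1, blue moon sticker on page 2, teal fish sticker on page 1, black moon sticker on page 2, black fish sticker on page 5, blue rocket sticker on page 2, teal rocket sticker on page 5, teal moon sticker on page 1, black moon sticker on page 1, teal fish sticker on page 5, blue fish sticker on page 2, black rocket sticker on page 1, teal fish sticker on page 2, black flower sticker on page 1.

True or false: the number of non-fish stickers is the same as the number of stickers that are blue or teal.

There are 13 non-fish stickers.
There are 14 stickers that are blue or teal.
The claim requires 13 = 14, which does not hold.

False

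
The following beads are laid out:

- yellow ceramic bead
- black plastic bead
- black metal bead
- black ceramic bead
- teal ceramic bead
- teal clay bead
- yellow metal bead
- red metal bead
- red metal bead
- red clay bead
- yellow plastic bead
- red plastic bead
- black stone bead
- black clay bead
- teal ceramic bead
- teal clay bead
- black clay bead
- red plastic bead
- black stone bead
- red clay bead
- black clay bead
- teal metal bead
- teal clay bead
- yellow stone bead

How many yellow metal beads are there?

1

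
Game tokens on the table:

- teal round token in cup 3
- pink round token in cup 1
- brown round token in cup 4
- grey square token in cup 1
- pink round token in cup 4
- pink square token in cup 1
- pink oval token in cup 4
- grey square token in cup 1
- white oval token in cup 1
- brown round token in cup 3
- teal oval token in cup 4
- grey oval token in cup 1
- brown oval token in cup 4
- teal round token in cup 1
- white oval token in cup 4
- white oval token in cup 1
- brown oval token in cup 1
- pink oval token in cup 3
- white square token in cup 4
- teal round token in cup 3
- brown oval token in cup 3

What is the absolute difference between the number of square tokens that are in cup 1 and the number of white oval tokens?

square tokens in cup 1: 3. white oval tokens: 3.
|3 − 3| = 3 − 3 = 0.

0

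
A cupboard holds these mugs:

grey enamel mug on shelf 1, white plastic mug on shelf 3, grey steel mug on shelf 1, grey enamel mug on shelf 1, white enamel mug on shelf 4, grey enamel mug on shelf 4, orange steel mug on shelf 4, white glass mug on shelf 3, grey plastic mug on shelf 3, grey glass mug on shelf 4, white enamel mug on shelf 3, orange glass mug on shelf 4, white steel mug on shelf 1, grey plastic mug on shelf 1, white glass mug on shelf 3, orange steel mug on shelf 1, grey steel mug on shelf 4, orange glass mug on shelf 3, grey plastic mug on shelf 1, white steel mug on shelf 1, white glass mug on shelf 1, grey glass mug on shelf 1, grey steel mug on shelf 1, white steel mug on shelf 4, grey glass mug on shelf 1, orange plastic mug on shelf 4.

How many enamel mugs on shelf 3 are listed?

1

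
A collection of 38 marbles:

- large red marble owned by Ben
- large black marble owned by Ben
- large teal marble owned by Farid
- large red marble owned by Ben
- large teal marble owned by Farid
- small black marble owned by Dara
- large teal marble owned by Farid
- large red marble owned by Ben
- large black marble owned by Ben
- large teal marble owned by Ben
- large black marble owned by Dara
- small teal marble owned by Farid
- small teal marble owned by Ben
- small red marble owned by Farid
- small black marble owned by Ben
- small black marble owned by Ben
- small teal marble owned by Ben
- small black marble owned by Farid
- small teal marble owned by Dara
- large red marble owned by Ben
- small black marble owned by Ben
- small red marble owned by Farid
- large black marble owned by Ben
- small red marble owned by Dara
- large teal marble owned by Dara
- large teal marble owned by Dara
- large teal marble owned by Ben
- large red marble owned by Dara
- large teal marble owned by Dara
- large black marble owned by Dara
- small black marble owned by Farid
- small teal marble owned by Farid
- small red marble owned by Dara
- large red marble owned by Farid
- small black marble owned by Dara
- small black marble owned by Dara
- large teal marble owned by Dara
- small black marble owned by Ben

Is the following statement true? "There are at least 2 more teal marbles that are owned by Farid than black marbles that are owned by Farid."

True

Count of teal marbles owned by Farid: 5.
Count of black marbles owned by Farid: 2.
The claim requires 5 − 2 = 3 ≥ 2, which holds.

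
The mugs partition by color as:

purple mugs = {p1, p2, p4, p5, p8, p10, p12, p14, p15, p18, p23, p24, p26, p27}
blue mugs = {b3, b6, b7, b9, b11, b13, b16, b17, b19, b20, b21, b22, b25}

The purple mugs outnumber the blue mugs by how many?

purple mugs: 14.
blue mugs: 13.
14 − 13 = 1.

1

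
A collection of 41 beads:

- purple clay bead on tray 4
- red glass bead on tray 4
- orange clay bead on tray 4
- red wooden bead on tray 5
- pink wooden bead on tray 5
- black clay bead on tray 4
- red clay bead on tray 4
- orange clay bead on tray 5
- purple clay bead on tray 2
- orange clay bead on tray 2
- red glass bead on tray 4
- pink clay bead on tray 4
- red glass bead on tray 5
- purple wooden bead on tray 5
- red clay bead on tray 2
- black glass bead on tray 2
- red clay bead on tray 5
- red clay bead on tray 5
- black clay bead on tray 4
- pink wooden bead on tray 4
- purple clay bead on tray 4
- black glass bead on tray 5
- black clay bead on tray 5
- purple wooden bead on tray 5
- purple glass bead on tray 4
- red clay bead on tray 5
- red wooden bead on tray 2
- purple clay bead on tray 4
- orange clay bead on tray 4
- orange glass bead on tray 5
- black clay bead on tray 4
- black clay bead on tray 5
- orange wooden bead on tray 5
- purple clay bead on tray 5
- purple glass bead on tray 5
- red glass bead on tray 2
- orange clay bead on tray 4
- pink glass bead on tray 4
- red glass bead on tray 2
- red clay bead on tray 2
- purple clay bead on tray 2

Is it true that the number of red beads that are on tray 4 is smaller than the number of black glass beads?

False

There are 3 red beads on tray 4.
There are 2 black glass beads.
The claim requires 3 < 2, which does not hold.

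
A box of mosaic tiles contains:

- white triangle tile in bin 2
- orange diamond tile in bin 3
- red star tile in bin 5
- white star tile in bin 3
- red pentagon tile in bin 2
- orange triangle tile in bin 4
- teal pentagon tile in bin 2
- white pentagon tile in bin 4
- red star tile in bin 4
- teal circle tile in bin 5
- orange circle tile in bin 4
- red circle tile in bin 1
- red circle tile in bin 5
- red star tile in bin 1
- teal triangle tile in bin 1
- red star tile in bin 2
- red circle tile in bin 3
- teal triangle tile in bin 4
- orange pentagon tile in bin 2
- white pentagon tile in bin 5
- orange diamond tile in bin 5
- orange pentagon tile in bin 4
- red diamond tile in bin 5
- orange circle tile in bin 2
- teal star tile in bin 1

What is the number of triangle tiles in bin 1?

1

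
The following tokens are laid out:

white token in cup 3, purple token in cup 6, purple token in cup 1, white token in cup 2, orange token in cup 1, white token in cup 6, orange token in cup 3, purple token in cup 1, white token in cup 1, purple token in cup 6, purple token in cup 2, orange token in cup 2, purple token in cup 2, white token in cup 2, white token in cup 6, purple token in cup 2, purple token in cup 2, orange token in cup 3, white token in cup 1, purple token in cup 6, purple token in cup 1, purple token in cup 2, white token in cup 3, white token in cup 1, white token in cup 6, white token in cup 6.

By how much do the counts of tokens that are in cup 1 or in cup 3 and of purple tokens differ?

0

tokens in cup 1 or in cup 3: 11. purple tokens: 11.
|11 − 11| = 11 − 11 = 0.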